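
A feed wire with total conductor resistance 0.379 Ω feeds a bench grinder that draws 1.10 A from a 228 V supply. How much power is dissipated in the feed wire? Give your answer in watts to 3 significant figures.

0.459 W

The feed wire is a series resistance carrying the load current; its dissipation is I²R_line.
The feed wire carries the full 1.10 A.
P_line = I² R_line = (1.100)² × 0.379 = 0.4586 W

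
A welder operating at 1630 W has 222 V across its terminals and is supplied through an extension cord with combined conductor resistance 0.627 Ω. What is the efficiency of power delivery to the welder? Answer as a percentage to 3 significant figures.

I = P / V = 1630 / 222 = 7.342 A through the extension cord.
P_line = I² R_line = (7.342)² × 0.627 = 33.80 W
P_source = P_load + P_line = 1630 + 33.80 = 1664 W
η = P_load / P_source = 1630 / 1664 = 0.9797

98.0 %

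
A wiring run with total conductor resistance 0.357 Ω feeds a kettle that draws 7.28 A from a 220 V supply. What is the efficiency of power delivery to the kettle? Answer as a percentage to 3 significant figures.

The wiring run carries the full 7.28 A.
P_line = I² R_line = (7.280)² × 0.357 = 18.92 W
P_source = V I = 220 × 7.280 = 1602 W; P_load = 1583 W
η = P_load / P_source = 1583 / 1602 = 0.9882

98.8 %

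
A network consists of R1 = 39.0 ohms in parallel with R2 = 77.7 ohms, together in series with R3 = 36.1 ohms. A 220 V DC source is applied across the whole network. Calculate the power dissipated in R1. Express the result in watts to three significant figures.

217 W

Reduce the parallel combination to a single R_p; the circuit then becomes R_p in series with the remaining resistor.
R_p = (39.0×77.7)/(39.0+77.7) = 25.97 Ω
R_total = R_p + 36.1 = 25.97 + 36.1 = 62.07 Ω
I = V / R_total = 220 / 62.07 = 3.545 A
Voltage across the parallel pair: V_p = I × R_p = 3.545 × 25.97 = 92.04 V
R1 has V_p across it, so P = V_p²/R1.
P_R1 = (92.04)² / 39.0 = 217.2 W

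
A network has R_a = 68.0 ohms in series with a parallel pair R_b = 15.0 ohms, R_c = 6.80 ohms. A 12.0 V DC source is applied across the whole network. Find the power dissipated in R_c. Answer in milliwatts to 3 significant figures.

Reduce the parallel pair to R_p first; the network is then a simple series string.
R_p = (15.0×6.80)/(15.0+6.80) = 4.679 Ω
R_total = 68.0 + 4.679 = 72.68 Ω
I = V / R_total = 12.0 / 72.68 = 0.1651 A
Voltage across the parallel pair: V_p = I × R_p = 0.1651 × 4.679 = 0.7725 V
With V_p across R_c, its power is V_p²/R_c.
P_R_c = (0.7725)² / 6.80 = 0.08777 W

87.8 mW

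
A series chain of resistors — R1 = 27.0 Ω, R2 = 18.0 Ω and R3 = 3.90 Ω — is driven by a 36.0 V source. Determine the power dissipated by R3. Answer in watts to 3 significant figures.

The current is common to all series resistors; compute it, then apply P = I²R for the target.
R_total = 27.0 + 18.0 + 3.90 = 48.90 Ω
I = V / R_total = 36.0 / 48.90 = 0.7362 A
P_R3 = I² × R3 = (0.7362)² × 3.90 = 2.114 W

2.11 W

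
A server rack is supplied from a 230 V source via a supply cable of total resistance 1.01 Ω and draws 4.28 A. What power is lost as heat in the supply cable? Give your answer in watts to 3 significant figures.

18.5 W

Only the current and the line resistance are needed for the I²R loss.
The supply cable carries the full 4.28 A.
P_line = I² R_line = (4.280)² × 1.01 = 18.50 W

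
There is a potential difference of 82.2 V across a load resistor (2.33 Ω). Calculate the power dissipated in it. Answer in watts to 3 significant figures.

Voltage and resistance are given, so P = V²/R is the one-step route.
P = (82.2 V)² / 2.33 Ω = 2900 W

2900 W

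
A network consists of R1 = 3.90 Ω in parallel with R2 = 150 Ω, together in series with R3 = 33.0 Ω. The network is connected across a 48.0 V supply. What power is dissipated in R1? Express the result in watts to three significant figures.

Combine R1 and R2 into their parallel equivalent first, reducing the network to two series resistors.
R_p = (3.90×150)/(3.90+150) = 3.801 Ω
R_total = R_p + 33.0 = 3.801 + 33.0 = 36.80 Ω
I = V / R_total = 48.0 / 36.80 = 1.304 A
Voltage across the parallel pair: V_p = I × R_p = 1.304 × 3.801 = 4.958 V
Use P = V²/R for R1 with V = V_p.
P_R1 = (4.958)² / 3.90 = 6.303 W

6.30 W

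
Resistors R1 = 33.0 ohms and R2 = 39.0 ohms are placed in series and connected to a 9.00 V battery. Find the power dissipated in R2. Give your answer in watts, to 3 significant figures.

The current is common to all series resistors; compute it, then apply P = I²R for the target.
R_total = 33.0 + 39.0 = 72.00 Ω
I = V / R_total = 9.00 / 72.00 = 0.1250 A
P_R2 = I² × R2 = (0.1250)² × 39.0 = 0.6094 W

0.609 W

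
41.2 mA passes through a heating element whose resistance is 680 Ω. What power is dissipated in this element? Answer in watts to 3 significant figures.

1.15 W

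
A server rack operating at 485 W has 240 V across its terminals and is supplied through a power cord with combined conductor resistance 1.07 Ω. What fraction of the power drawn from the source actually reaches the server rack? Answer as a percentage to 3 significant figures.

I = P / V = 485 / 240 = 2.021 A through the power cord.
P_line = I² R_line = (2.021)² × 1.07 = 4.370 W
P_source = P_load + P_line = 485.0 + 4.370 = 489.4 W
η = P_load / P_source = 485.0 / 489.4 = 0.9911

99.1 %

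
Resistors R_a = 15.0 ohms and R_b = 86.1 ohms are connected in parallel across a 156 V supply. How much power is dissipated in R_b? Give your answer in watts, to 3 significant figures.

283 W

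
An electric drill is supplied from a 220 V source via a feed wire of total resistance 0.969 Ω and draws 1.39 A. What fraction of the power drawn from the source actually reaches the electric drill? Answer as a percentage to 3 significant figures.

99.4 %

The feed wire carries the full 1.39 A.
P_line = I² R_line = (1.390)² × 0.969 = 1.872 W
P_source = V I = 220 × 1.390 = 305.8 W; P_load = 303.9 W
η = P_load / P_source = 303.9 / 305.8 = 0.9939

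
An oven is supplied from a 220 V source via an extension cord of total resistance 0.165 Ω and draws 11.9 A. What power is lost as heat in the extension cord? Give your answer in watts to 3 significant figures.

23.4 W

The extension cord and load are in series, so the same current flows in both; the loss is I²R_line.
The extension cord carries the full 11.9 A.
P_line = I² R_line = (11.90)² × 0.165 = 23.37 W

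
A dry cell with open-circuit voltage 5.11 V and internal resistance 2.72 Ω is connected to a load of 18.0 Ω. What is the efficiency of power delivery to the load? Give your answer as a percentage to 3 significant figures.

η = P_load/(P_load+P_int) = I²R/(I²R+I²r) = R/(R+r) — the I² cancels for series elements.
η = R / (R + r) = 18.0 / (18.0 + 2.72) = 0.8687

86.9 %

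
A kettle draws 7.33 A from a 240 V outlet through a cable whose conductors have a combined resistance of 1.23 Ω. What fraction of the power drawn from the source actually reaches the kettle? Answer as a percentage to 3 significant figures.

96.2 %

The cable carries the full 7.33 A.
P_line = I² R_line = (7.330)² × 1.23 = 66.09 W
P_source = V I = 240 × 7.330 = 1759 W; P_load = 1693 W
η = P_load / P_source = 1693 / 1759 = 0.9624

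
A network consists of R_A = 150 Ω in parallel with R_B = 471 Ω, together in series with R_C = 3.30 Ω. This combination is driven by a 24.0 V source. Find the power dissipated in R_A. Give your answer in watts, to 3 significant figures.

Reduce the parallel combination to a single R_p; the circuit then becomes R_p in series with the remaining resistor.
R_p = (150×471)/(150+471) = 113.8 Ω
R_total = R_p + 3.30 = 113.8 + 3.30 = 117.1 Ω
I = V / R_total = 24.0 / 117.1 = 0.2050 A
Voltage across the parallel pair: V_p = I × R_p = 0.2050 × 113.8 = 23.32 V
Use P = V²/R for R_A with V = V_p.
P_R_A = (23.32)² / 150 = 3.627 W

3.63 W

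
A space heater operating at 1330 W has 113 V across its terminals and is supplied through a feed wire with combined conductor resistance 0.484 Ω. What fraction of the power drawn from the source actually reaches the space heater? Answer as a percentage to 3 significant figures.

95.2 %

I = P / V = 1330 / 113 = 11.77 A through the feed wire.
P_line = I² R_line = (11.77)² × 0.484 = 67.05 W
P_source = P_load + P_line = 1330 + 67.05 = 1397 W
η = P_load / P_source = 1330 / 1397 = 0.9520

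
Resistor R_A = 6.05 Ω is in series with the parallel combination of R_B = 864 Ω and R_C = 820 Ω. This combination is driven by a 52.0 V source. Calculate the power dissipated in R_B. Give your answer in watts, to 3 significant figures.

First combine the parallel branches into one equivalent R_p, then R_A + R_p is a series pair.
R_p = (864×820)/(864+820) = 420.7 Ω
R_total = 6.05 + 420.7 = 426.8 Ω
I = V / R_total = 52.0 / 426.8 = 0.1218 A
Voltage across the parallel pair: V_p = I × R_p = 0.1218 × 420.7 = 51.26 V
R_B sees V_p directly, so P = V_p² / R_B.
P_R_B = (51.26)² / 864 = 3.042 W

3.04 W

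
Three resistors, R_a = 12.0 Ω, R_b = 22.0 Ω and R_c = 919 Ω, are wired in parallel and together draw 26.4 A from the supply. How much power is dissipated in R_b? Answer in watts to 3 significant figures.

Parallel branches share V, not I — compute V via R_eq, then use V²/R for the target branch.
1/R_eq = 1/12.0 + 1/22.0 + 1/919 ⇒ R_eq = 7.700 Ω
V = I_total × R_eq = 26.40 × 7.700 = 203.3 V
P_R_b = V² / R_b = (203.3)² / 22.0 = 1878 W

1880 W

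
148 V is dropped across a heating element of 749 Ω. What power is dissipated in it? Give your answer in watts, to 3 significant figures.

29.2 W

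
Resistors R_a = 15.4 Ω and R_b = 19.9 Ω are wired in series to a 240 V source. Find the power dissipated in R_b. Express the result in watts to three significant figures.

In a series string the same current flows through every resistor — find that current, then P = I²R for the one we want.
R_total = 15.4 + 19.9 = 35.30 Ω
I = V / R_total = 240 / 35.30 = 6.799 A
P_R_b = I² × R_b = (6.799)² × 19.9 = 919.9 W

920 W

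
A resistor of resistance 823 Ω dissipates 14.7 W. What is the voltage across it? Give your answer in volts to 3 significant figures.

Inverting the appropriate power form: V = √(P R).
V = √(14.7 × 823) = 110.0 V

110 V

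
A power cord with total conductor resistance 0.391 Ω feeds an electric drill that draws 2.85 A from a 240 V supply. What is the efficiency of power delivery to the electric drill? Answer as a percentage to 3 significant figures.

The power cord carries the full 2.85 A.
P_line = I² R_line = (2.850)² × 0.391 = 3.176 W
P_source = V I = 240 × 2.850 = 684.0 W; P_load = 680.8 W
η = P_load / P_source = 680.8 / 684.0 = 0.9954

99.5 %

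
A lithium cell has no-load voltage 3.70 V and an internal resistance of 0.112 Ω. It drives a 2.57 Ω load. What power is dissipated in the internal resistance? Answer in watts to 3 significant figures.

0.213 W

r is in series with the load, so it carries the full circuit current — the loss in it is I²r.
I = ε / (r + R) = 3.70 / (0.112 + 2.57) = 1.380 A
P_int = I² r = (1.380)² × 0.112 = 0.2132 W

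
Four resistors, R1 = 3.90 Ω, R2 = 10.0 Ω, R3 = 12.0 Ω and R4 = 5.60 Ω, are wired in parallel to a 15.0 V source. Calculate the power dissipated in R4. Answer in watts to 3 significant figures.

40.2 W

Parallel branches share the same voltage; P = V²/R gives the branch power in one step.
P_R4 = V² / R4 = (15.0)² / 5.60 Ω = 40.18 W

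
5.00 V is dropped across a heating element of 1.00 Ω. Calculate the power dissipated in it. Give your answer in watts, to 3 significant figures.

25.0 W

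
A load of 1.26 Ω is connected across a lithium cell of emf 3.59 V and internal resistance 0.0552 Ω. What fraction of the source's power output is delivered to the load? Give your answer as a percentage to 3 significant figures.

95.8 %

The source delivers εI, of which I²R reaches the load and I²r is lost; since I is common, η = R/(R+r).
η = R / (R + r) = 1.26 / (1.26 + 0.0552) = 0.9580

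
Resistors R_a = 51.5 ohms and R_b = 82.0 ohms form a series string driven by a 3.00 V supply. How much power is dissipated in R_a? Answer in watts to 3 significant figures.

0.0260 W

The current is common to all series resistors; compute it, then apply P = I²R for the target.
R_total = 51.5 + 82.0 = 133.5 Ω
I = V / R_total = 3.00 / 133.5 = 0.02247 A
P_R_a = I² × R_a = (0.02247)² × 51.5 = 0.02601 W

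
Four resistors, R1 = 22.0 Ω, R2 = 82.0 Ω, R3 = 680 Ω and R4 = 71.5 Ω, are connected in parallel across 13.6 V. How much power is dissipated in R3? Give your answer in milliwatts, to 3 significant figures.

272 mW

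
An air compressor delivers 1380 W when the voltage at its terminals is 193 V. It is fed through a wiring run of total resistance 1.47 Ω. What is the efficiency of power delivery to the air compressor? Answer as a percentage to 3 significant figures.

94.8 %

I = P / V = 1380 / 193 = 7.150 A through the wiring run.
P_line = I² R_line = (7.150)² × 1.47 = 75.16 W
P_source = P_load + P_line = 1380 + 75.16 = 1455 W
η = P_load / P_source = 1380 / 1455 = 0.9484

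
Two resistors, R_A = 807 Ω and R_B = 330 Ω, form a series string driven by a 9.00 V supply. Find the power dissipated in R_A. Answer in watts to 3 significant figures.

0.0506 W

In a series string the same current flows through every resistor — find that current, then P = I²R for the one we want.
R_total = 807 + 330 = 1137 Ω
I = V / R_total = 9.00 / 1137 = 0.007916 A
P_R_A = I² × R_A = (0.007916)² × 807 = 0.05056 W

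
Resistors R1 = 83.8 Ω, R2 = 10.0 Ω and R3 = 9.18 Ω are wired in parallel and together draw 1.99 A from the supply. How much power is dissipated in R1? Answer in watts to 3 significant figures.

0.969 W

Only the total current is stated, so first find the parallel equivalent to get the voltage across the combination.
1/R_eq = 1/83.8 + 1/10.0 + 1/9.18 ⇒ R_eq = 4.528 Ω
V = I_total × R_eq = 1.990 × 4.528 = 9.010 V
P_R1 = V² / R1 = (9.010)² / 83.8 = 0.9687 W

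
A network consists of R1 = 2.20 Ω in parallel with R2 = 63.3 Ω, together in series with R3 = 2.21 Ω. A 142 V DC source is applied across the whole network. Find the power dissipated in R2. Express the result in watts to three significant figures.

Collapse the R1‖R2 pair into one equivalent R_p; then R_p and R3 form a series string.
R_p = (2.20×63.3)/(2.20+63.3) = 2.126 Ω
R_total = R_p + 2.21 = 2.126 + 2.21 = 4.336 Ω
I = V / R_total = 142 / 4.336 = 32.75 A
Voltage across the parallel pair: V_p = I × R_p = 32.75 × 2.126 = 69.63 V
Use P = V²/R for R2 with V = V_p.
P_R2 = (69.63)² / 63.3 = 76.58 W

76.6 W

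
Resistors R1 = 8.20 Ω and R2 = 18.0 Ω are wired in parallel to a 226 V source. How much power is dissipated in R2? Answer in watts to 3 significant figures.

2840 W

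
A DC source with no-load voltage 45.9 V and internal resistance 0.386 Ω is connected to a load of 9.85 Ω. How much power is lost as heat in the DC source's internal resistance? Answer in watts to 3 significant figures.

r is in series with the load, so it carries the full circuit current — the loss in it is I²r.
I = ε / (r + R) = 45.9 / (0.386 + 9.85) = 4.484 A
P_int = I² r = (4.484)² × 0.386 = 7.762 W

7.76 W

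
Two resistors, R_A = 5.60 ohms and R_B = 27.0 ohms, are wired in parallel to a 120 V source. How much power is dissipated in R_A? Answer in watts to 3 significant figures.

2570 W

R_A sits directly across the source, so P = V²/R with V = 120 V.
P_R_A = V² / R_A = (120)² / 5.60 Ω = 2571 W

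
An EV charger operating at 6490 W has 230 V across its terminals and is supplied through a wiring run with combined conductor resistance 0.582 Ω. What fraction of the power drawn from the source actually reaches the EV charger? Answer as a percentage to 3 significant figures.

I = P / V = 6490 / 230 = 28.22 A through the wiring run.
P_line = I² R_line = (28.22)² × 0.582 = 463.4 W
P_source = P_load + P_line = 6490 + 463.4 = 6953 W
η = P_load / P_source = 6490 / 6953 = 0.9334

93.3 %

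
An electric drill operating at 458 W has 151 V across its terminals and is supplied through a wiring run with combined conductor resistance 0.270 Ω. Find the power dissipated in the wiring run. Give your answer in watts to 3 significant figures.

2.48 W

Line loss is just I²R for the cable — we know both I and R_line directly.
I = P / V = 458 / 151 = 3.033 A through the wiring run.
P_line = I² R_line = (3.033)² × 0.270 = 2.484 W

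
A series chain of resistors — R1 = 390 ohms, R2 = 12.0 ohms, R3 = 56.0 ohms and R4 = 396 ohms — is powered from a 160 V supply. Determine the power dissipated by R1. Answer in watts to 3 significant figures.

13.7 W

Every series element carries the same I. Get I from the total resistance, then P = I² × R1.
R_total = 390 + 12.0 + 56.0 + 396 = 854.0 Ω
I = V / R_total = 160 / 854.0 = 0.1874 A
P_R1 = I² × R1 = (0.1874)² × 390 = 13.69 W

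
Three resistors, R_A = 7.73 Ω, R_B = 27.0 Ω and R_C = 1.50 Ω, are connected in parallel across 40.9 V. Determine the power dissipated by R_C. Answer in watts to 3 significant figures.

Each parallel branch sees the full supply voltage, so P = V²/R applies directly to the target branch.
P_R_C = V² / R_C = (40.9)² / 1.50 Ω = 1115 W

1120 W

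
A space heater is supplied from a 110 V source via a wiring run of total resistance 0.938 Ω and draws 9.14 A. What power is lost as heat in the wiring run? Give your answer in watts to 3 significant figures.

78.4 W

The wiring run and load are in series, so the same current flows in both; the loss is I²R_line.
The wiring run carries the full 9.14 A.
P_line = I² R_line = (9.140)² × 0.938 = 78.36 W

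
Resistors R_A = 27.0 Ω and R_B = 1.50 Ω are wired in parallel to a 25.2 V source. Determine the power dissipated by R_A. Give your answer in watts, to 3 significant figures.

23.5 W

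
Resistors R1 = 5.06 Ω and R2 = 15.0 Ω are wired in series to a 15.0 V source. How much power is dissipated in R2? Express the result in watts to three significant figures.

Every series element carries the same I. Get I from the total resistance, then P = I² × R2.
R_total = 5.06 + 15.0 = 20.06 Ω
I = V / R_total = 15.0 / 20.06 = 0.7478 A
P_R2 = I² × R2 = (0.7478)² × 15.0 = 8.387 W

8.39 W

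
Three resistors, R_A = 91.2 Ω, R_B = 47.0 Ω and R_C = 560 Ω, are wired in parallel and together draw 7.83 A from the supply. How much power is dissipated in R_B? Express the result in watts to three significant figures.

1130 W

Only the total current is stated, so first find the parallel equivalent to get the voltage across the combination.
1/R_eq = 1/91.2 + 1/47.0 + 1/560 ⇒ R_eq = 29.39 Ω
V = I_total × R_eq = 7.830 × 29.39 = 230.1 V
P_R_B = V² / R_B = (230.1)² / 47.0 = 1127 W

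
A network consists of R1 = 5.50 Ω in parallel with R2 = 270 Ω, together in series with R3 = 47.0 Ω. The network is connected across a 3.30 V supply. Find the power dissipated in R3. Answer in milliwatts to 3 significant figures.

186 mW

Collapse the R1‖R2 pair into one equivalent R_p; then R_p and R3 form a series string.
R_p = (5.50×270)/(5.50+270) = 5.390 Ω
R_total = R_p + 47.0 = 5.390 + 47.0 = 52.39 Ω
I = V / R_total = 3.30 / 52.39 = 0.06299 A
All the supply current flows through R3; use P = I²R3.
P_R3 = (0.06299)² × 47.0 = 0.1865 W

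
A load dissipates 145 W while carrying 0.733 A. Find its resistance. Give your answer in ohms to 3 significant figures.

270 Ω

Inverting the appropriate power form: R = P / I².
R = 145 / (0.7330)² = 269.9 Ω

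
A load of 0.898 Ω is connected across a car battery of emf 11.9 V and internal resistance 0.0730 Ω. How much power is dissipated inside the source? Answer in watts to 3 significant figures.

11.0 W

The internal resistance carries the same current as the load; P_int = I²r.
I = ε / (r + R) = 11.9 / (0.0730 + 0.898) = 12.26 A
P_int = I² r = (12.26)² × 0.0730 = 10.96 W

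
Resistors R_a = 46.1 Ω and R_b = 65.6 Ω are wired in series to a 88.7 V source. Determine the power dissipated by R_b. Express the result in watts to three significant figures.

The current is common to all series resistors; compute it, then apply P = I²R for the target.
R_total = 46.1 + 65.6 = 111.7 Ω
I = V / R_total = 88.7 / 111.7 = 0.7941 A
P_R_b = I² × R_b = (0.7941)² × 65.6 = 41.37 W

41.4 W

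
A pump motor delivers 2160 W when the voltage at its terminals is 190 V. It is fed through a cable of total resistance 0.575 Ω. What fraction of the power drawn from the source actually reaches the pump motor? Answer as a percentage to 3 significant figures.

96.7 %

I = P / V = 2160 / 190 = 11.37 A through the cable.
P_line = I² R_line = (11.37)² × 0.575 = 74.31 W
P_source = P_load + P_line = 2160 + 74.31 = 2234 W
η = P_load / P_source = 2160 / 2234 = 0.9667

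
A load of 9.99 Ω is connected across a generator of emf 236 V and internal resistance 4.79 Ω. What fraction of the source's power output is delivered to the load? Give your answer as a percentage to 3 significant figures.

67.6 %

η = P_load/(P_load+P_int) = I²R/(I²R+I²r) = R/(R+r) — the I² cancels for series elements.
η = R / (R + r) = 9.99 / (9.99 + 4.79) = 0.6759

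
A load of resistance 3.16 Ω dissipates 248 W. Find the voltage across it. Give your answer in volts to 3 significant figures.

28.0 V

Rearranging the power relation for the two known quantities gives V = √(P R).
V = √(248 × 3.16) = 27.99 V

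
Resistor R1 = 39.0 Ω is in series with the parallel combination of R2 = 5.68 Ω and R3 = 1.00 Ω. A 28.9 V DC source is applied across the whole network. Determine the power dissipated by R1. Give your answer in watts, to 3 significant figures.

Reduce the parallel pair to R_p first; the network is then a simple series string.
R_p = (5.68×1.00)/(5.68+1.00) = 0.8503 Ω
R_total = 39.0 + 0.8503 = 39.85 Ω
I = V / R_total = 28.9 / 39.85 = 0.7252 A
R1 carries the full series current, so P = I²R.
P_R1 = (0.7252)² × 39.0 = 20.51 W

20.5 W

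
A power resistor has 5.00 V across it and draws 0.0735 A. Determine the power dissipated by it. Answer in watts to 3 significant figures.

0.367 W

With V and I both given, power follows immediately from P = V I.
P = 5.00 V × 0.07350 A = 0.3675 W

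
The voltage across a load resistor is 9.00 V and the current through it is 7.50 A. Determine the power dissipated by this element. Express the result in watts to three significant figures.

67.5 W

With V and I both given, power follows immediately from P = V I.
P = 9.00 V × 7.500 A = 67.50 W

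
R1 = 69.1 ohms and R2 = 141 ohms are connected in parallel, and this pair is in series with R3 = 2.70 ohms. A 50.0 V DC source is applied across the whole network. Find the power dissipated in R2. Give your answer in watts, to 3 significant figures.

Collapse the R1‖R2 pair into one equivalent R_p; then R_p and R3 form a series string.
R_p = (69.1×141)/(69.1+141) = 46.37 Ω
R_total = R_p + 2.70 = 46.37 + 2.70 = 49.07 Ω
I = V / R_total = 50.0 / 49.07 = 1.019 A
Voltage across the parallel pair: V_p = I × R_p = 1.019 × 46.37 = 47.25 V
Use P = V²/R for R2 with V = V_p.
P_R2 = (47.25)² / 141 = 15.83 W

15.8 W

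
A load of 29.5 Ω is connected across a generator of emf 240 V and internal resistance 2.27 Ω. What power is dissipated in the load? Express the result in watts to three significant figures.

The internal resistance and the load are in series, so the same I flows through both; get I from ε/(r+R), then I²R for the load.
I = ε / (r + R) = 240 / (2.27 + 29.5) = 7.554 A
P_load = I² R = (7.554)² × 29.5 = 1683 W

1680 W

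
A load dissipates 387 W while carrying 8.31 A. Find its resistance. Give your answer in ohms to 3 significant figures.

5.60 Ω

From P = V I = I²R = V²/R, with the two given quantities we get R = P / I².
R = 387 / (8.310)² = 5.604 Ω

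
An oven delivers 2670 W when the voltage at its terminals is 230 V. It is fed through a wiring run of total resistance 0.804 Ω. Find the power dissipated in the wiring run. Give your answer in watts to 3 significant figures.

108 W

The wiring run and load are in series, so the same current flows in both; the loss is I²R_line.
I = P / V = 2670 / 230 = 11.61 A through the wiring run.
P_line = I² R_line = (11.61)² × 0.804 = 108.3 W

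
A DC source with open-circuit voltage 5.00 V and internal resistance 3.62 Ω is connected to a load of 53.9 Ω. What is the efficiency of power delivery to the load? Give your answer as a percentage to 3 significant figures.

Both r and R carry the same current, so the power split is just the resistance split: η = R/(R+r).
η = R / (R + r) = 53.9 / (53.9 + 3.62) = 0.9371

93.7 %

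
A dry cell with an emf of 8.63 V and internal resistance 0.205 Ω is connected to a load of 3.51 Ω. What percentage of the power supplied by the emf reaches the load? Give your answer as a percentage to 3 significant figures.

The source delivers εI, of which I²R reaches the load and I²r is lost; since I is common, η = R/(R+r).
η = R / (R + r) = 3.51 / (3.51 + 0.205) = 0.9448

94.5 %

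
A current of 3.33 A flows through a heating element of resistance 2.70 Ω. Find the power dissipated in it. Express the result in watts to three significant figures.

Knowing I and R, the power is just I²R — no need to find V first.
P = (3.330 A)² × 2.70 Ω = 29.94 W

29.9 W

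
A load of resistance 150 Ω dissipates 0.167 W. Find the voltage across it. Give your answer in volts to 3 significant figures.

5.00 V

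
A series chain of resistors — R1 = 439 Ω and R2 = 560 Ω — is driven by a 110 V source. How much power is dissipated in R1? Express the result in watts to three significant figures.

The current is common to all series resistors; compute it, then apply P = I²R for the target.
R_total = 439 + 560 = 999.0 Ω
I = V / R_total = 110 / 999.0 = 0.1101 A
P_R1 = I² × R1 = (0.1101)² × 439 = 5.323 W

5.32 W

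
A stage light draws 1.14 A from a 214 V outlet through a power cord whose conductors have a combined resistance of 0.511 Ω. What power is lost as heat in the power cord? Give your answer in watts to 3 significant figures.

Line loss is just I²R for the cable — we know both I and R_line directly.
The power cord carries the full 1.14 A.
P_line = I² R_line = (1.140)² × 0.511 = 0.6641 W

0.664 W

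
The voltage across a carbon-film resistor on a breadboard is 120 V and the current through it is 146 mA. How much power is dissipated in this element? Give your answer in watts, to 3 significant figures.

17.5 W

Both the voltage across and the current through the element are known, so P = V I applies directly.
P = 120 V × 0.1460 A = 17.52 W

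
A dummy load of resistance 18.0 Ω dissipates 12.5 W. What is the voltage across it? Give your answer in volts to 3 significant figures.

15.0 V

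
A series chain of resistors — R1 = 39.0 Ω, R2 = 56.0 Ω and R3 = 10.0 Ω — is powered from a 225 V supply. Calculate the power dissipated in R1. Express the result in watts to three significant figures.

179 W

Every series element carries the same I. Get I from the total resistance, then P = I² × R1.
R_total = 39.0 + 56.0 + 10.0 = 105.0 Ω
I = V / R_total = 225 / 105.0 = 2.143 A
P_R1 = I² × R1 = (2.143)² × 39.0 = 179.1 W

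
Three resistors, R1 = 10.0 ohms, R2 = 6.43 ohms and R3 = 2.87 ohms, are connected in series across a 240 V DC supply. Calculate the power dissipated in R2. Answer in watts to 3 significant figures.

The current is common to all series resistors; compute it, then apply P = I²R for the target.
R_total = 10.0 + 6.43 + 2.87 = 19.30 Ω
I = V / R_total = 240 / 19.30 = 12.44 A
P_R2 = I² × R2 = (12.44)² × 6.43 = 994.3 W

994 W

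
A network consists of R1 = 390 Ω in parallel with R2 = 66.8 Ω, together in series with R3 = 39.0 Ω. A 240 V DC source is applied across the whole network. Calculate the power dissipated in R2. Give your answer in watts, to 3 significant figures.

304 W

First find R_p for the parallel pair, then treat R_p + R3 as a series loop.
R_p = (390×66.8)/(390+66.8) = 57.03 Ω
R_total = R_p + 39.0 = 57.03 + 39.0 = 96.03 Ω
I = V / R_total = 240 / 96.03 = 2.499 A
Voltage across the parallel pair: V_p = I × R_p = 2.499 × 57.03 = 142.5 V
Use P = V²/R for R2 with V = V_p.
P_R2 = (142.5)² / 66.8 = 304.1 W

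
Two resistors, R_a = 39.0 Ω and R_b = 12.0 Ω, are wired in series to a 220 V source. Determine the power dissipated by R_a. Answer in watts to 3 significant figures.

726 W

The current is common to all series resistors; compute it, then apply P = I²R for the target.
R_total = 39.0 + 12.0 = 51.00 Ω
I = V / R_total = 220 / 51.00 = 4.314 A
P_R_a = I² × R_a = (4.314)² × 39.0 = 725.7 W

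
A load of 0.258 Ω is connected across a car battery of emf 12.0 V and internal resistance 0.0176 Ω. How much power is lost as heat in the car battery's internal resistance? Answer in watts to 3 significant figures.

33.4 W

Internal loss is I²r, with I set by the total series resistance r+R.
I = ε / (r + R) = 12.0 / (0.0176 + 0.258) = 43.54 A
P_int = I² r = (43.54)² × 0.0176 = 33.37 W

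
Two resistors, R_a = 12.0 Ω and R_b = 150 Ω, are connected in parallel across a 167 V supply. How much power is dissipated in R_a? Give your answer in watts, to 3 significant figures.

2320 W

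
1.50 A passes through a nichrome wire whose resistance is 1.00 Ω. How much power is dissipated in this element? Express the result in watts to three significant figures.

Knowing I and R, the power is just I²R — no need to find V first.
P = (1.500 A)² × 1.00 Ω = 2.250 W

2.25 W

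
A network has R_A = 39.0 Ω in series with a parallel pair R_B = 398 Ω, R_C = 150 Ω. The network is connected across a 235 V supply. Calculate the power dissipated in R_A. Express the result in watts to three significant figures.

Reduce the parallel pair to R_p first; the network is then a simple series string.
R_p = (398×150)/(398+150) = 108.9 Ω
R_total = 39.0 + 108.9 = 147.9 Ω
I = V / R_total = 235 / 147.9 = 1.588 A
All the current flows through R_A; use P = I²R.
P_R_A = (1.588)² × 39.0 = 98.41 W

98.4 W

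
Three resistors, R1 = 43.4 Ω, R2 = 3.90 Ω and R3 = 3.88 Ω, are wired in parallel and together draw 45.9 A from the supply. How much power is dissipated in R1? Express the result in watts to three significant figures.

168 W

Parallel branches share V, not I — compute V via R_eq, then use V²/R for the target branch.
1/R_eq = 1/43.4 + 1/3.90 + 1/3.88 ⇒ R_eq = 1.862 Ω
V = I_total × R_eq = 45.90 × 1.862 = 85.45 V
P_R1 = V² / R1 = (85.45)² / 43.4 = 168.2 W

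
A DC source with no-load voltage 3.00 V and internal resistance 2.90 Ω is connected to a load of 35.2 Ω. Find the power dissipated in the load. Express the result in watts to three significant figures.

Load and internal resistance form a series loop — compute the loop current, then the load power via I²R.
I = ε / (r + R) = 3.00 / (2.90 + 35.2) = 0.07874 A
P_load = I² R = (0.07874)² × 35.2 = 0.2182 W

0.218 W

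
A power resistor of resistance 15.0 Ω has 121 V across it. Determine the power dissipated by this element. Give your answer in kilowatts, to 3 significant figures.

Voltage and resistance are given, so P = V²/R is the one-step route.
P = (121 V)² / 15.0 Ω = 976.1 W

0.976 kW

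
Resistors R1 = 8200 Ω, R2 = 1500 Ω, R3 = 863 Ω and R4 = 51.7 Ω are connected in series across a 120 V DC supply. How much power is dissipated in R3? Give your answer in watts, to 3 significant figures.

0.110 W

Every series element carries the same I. Get I from the total resistance, then P = I² × R3.
R_total = 8200 + 1500 + 863 + 51.7 = 10610 Ω
I = V / R_total = 120 / 10610 = 0.01131 A
P_R3 = I² × R3 = (0.01131)² × 863 = 0.1103 W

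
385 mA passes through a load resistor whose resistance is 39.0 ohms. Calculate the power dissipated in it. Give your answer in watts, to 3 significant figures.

The current through and the resistance of the element are both given; use P = I²R.
P = (0.3850 A)² × 39.0 Ω = 5.781 W

5.78 W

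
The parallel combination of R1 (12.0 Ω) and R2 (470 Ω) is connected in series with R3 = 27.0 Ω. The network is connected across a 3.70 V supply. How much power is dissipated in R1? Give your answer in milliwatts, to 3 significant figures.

Reduce the parallel combination to a single R_p; the circuit then becomes R_p in series with the remaining resistor.
R_p = (12.0×470)/(12.0+470) = 11.70 Ω
R_total = R_p + 27.0 = 11.70 + 27.0 = 38.70 Ω
I = V / R_total = 3.70 / 38.70 = 0.09560 A
Voltage across the parallel pair: V_p = I × R_p = 0.09560 × 11.70 = 1.119 V
Use P = V²/R for R1 with V = V_p.
P_R1 = (1.119)² / 12.0 = 0.1043 W

104 mW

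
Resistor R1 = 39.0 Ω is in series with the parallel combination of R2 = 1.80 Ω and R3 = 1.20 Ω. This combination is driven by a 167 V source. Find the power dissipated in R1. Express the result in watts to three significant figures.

689 W

Replace R2 and R3 with their parallel equivalent so the circuit becomes R1 in series with R_p.
R_p = (1.80×1.20)/(1.80+1.20) = 0.7200 Ω
R_total = 39.0 + 0.7200 = 39.72 Ω
I = V / R_total = 167 / 39.72 = 4.204 A
R1 is in the main series path, so its power is I²R1.
P_R1 = (4.204)² × 39.0 = 689.4 W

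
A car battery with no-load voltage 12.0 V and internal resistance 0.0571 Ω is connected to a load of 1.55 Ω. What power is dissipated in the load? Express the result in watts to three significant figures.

The internal resistance and the load are in series, so the same I flows through both; get I from ε/(r+R), then I²R for the load.
I = ε / (r + R) = 12.0 / (0.0571 + 1.55) = 7.467 A
P_load = I² R = (7.467)² × 1.55 = 86.42 W

86.4 W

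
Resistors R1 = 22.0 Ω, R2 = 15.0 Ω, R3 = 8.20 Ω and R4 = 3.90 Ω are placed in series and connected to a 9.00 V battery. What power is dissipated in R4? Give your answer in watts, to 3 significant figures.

0.131 W

Every series element carries the same I. Get I from the total resistance, then P = I² × R4.
R_total = 22.0 + 15.0 + 8.20 + 3.90 = 49.10 Ω
I = V / R_total = 9.00 / 49.10 = 0.1833 A
P_R4 = I² × R4 = (0.1833)² × 3.90 = 0.1310 W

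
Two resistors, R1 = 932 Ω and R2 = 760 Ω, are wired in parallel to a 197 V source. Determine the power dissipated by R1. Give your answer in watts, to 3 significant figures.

41.6 W

Parallel branches share the same voltage; P = V²/R gives the branch power in one step.
P_R1 = V² / R1 = (197)² / 932 Ω = 41.64 W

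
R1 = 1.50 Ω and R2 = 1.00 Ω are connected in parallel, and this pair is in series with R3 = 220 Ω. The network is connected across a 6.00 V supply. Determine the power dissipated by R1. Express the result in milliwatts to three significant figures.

0.178 mW

Combine R1 and R2 into their parallel equivalent first, reducing the network to two series resistors.
R_p = (1.50×1.00)/(1.50+1.00) = 0.6000 Ω
R_total = R_p + 220 = 0.6000 + 220 = 220.6 Ω
I = V / R_total = 6.00 / 220.6 = 0.02720 A
Voltage across the parallel pair: V_p = I × R_p = 0.02720 × 0.6000 = 0.01632 V
R1 has V_p across it, so P = V_p²/R1.
P_R1 = (0.01632)² / 1.50 = 0.0001775 W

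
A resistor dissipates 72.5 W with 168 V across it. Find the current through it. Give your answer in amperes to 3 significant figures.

0.432 A

Inverting the appropriate power form: I = P / V.
I = 72.5 / 168 = 0.4315 A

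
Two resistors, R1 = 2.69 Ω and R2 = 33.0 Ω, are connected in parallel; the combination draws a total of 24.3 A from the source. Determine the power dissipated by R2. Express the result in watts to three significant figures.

111 W

The branches share the same voltage, but only the total current is given — find V from the equivalent resistance first.
1/R_eq = 1/2.69 + 1/33.0 ⇒ R_eq = 2.487 Ω
V = I_total × R_eq = 24.30 × 2.487 = 60.44 V
P_R2 = V² / R2 = (60.44)² / 33.0 = 110.7 W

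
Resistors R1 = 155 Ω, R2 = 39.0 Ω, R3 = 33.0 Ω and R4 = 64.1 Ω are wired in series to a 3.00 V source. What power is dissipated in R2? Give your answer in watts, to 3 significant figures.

0.00414 W

Series elements share the same current, so find I first, then use P = I²R.
R_total = 155 + 39.0 + 33.0 + 64.1 = 291.1 Ω
I = V / R_total = 3.00 / 291.1 = 0.01031 A
P_R2 = I² × R2 = (0.01031)² × 39.0 = 0.004142 W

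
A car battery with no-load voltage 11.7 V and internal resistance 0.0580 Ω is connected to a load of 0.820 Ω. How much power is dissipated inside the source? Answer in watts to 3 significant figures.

10.3 W

r is in series with the load, so it carries the full circuit current — the loss in it is I²r.
I = ε / (r + R) = 11.7 / (0.0580 + 0.820) = 13.33 A
P_int = I² r = (13.33)² × 0.0580 = 10.30 W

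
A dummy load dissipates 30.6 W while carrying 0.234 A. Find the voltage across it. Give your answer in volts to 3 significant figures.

From P = V I = I²R = V²/R, with the two given quantities we get V = P / I.
V = 30.6 / 0.2340 = 130.8 V

131 V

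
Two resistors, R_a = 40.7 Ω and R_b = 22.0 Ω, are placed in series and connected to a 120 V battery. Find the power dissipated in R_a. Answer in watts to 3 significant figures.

The current is common to all series resistors; compute it, then apply P = I²R for the target.
R_total = 40.7 + 22.0 = 62.70 Ω
I = V / R_total = 120 / 62.70 = 1.914 A
P_R_a = I² × R_a = (1.914)² × 40.7 = 149.1 W

149 W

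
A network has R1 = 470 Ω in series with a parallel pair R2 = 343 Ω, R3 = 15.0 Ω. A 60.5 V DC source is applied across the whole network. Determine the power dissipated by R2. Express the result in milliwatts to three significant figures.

9.39 mW

Reduce the parallel pair to R_p first; the network is then a simple series string.
R_p = (343×15.0)/(343+15.0) = 14.37 Ω
R_total = 470 + 14.37 = 484.4 Ω
I = V / R_total = 60.5 / 484.4 = 0.1249 A
Voltage across the parallel pair: V_p = I × R_p = 0.1249 × 14.37 = 1.795 V
R2 is across V_p, so use P = V²/R for that branch.
P_R2 = (1.795)² / 343 = 0.009394 W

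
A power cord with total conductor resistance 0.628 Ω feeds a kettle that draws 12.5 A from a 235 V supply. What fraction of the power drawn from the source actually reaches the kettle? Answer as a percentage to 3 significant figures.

The power cord carries the full 12.5 A.
P_line = I² R_line = (12.50)² × 0.628 = 98.12 W
P_source = V I = 235 × 12.50 = 2938 W; P_load = 2839 W
η = P_load / P_source = 2839 / 2938 = 0.9666

96.7 %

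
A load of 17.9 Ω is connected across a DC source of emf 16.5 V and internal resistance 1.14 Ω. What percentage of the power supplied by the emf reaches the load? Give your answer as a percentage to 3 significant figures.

The source delivers εI, of which I²R reaches the load and I²r is lost; since I is common, η = R/(R+r).
η = R / (R + r) = 17.9 / (17.9 + 1.14) = 0.9401

94.0 %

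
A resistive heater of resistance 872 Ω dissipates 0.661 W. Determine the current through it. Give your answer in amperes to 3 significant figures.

0.0275 A

Inverting the appropriate power form: I = √(P / R).
I = √(0.661 / 872) = 0.02753 A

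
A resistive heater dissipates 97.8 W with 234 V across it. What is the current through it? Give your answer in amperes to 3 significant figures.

Rearranging the power relation for the two known quantities gives I = P / V.
I = 97.8 / 234 = 0.4179 A

0.418 A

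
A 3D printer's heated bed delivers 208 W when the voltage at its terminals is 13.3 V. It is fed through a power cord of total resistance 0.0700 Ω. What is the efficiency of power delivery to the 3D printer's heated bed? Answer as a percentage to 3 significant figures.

92.4 %

I = P / V = 208 / 13.3 = 15.64 A through the power cord.
P_line = I² R_line = (15.64)² × 0.0700 = 17.12 W
P_source = P_load + P_line = 208.0 + 17.12 = 225.1 W
η = P_load / P_source = 208.0 / 225.1 = 0.9239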